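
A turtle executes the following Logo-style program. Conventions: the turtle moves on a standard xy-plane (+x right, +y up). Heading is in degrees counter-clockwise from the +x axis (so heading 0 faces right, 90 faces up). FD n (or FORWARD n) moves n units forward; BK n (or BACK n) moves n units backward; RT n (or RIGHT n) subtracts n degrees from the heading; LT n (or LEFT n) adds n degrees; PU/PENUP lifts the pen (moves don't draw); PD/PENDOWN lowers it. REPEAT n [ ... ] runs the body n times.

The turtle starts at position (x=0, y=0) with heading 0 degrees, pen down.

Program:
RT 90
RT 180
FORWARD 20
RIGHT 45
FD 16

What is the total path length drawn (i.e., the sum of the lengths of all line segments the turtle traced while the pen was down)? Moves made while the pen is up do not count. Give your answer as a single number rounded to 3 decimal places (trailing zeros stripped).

Answer: 36

Derivation:
Executing turtle program step by step:
Start: pos=(0,0), heading=0, pen down
RT 90: heading 0 -> 270
RT 180: heading 270 -> 90
FD 20: (0,0) -> (0,20) [heading=90, draw]
RT 45: heading 90 -> 45
FD 16: (0,20) -> (11.314,31.314) [heading=45, draw]
Final: pos=(11.314,31.314), heading=45, 2 segment(s) drawn

Segment lengths:
  seg 1: (0,0) -> (0,20), length = 20
  seg 2: (0,20) -> (11.314,31.314), length = 16
Total = 36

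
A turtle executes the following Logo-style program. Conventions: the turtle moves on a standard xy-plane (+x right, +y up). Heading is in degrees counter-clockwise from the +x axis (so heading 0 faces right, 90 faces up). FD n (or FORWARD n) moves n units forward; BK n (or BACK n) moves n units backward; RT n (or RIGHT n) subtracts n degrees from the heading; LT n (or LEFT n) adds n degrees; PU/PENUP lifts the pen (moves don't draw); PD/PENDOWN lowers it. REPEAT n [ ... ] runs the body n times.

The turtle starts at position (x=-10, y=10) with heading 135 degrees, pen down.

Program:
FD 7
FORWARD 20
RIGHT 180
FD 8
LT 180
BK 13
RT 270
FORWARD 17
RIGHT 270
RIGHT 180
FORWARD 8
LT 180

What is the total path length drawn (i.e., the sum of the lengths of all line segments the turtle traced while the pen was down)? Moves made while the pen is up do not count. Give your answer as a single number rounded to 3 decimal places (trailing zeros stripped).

Executing turtle program step by step:
Start: pos=(-10,10), heading=135, pen down
FD 7: (-10,10) -> (-14.95,14.95) [heading=135, draw]
FD 20: (-14.95,14.95) -> (-29.092,29.092) [heading=135, draw]
RT 180: heading 135 -> 315
FD 8: (-29.092,29.092) -> (-23.435,23.435) [heading=315, draw]
LT 180: heading 315 -> 135
BK 13: (-23.435,23.435) -> (-14.243,14.243) [heading=135, draw]
RT 270: heading 135 -> 225
FD 17: (-14.243,14.243) -> (-26.263,2.222) [heading=225, draw]
RT 270: heading 225 -> 315
RT 180: heading 315 -> 135
FD 8: (-26.263,2.222) -> (-31.92,7.879) [heading=135, draw]
LT 180: heading 135 -> 315
Final: pos=(-31.92,7.879), heading=315, 6 segment(s) drawn

Segment lengths:
  seg 1: (-10,10) -> (-14.95,14.95), length = 7
  seg 2: (-14.95,14.95) -> (-29.092,29.092), length = 20
  seg 3: (-29.092,29.092) -> (-23.435,23.435), length = 8
  seg 4: (-23.435,23.435) -> (-14.243,14.243), length = 13
  seg 5: (-14.243,14.243) -> (-26.263,2.222), length = 17
  seg 6: (-26.263,2.222) -> (-31.92,7.879), length = 8
Total = 73

Answer: 73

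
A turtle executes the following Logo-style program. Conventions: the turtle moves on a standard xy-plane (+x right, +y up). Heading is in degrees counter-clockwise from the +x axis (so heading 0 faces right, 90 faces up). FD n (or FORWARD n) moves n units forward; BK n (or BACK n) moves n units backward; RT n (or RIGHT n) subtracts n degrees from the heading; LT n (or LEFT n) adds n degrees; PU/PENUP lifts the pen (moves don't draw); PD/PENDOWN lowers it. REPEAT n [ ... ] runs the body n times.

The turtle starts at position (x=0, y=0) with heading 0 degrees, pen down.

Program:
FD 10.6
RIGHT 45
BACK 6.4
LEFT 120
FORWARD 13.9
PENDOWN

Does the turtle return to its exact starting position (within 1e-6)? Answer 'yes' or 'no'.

Executing turtle program step by step:
Start: pos=(0,0), heading=0, pen down
FD 10.6: (0,0) -> (10.6,0) [heading=0, draw]
RT 45: heading 0 -> 315
BK 6.4: (10.6,0) -> (6.075,4.525) [heading=315, draw]
LT 120: heading 315 -> 75
FD 13.9: (6.075,4.525) -> (9.672,17.952) [heading=75, draw]
PD: pen down
Final: pos=(9.672,17.952), heading=75, 3 segment(s) drawn

Start position: (0, 0)
Final position: (9.672, 17.952)
Distance = 20.392; >= 1e-6 -> NOT closed

Answer: no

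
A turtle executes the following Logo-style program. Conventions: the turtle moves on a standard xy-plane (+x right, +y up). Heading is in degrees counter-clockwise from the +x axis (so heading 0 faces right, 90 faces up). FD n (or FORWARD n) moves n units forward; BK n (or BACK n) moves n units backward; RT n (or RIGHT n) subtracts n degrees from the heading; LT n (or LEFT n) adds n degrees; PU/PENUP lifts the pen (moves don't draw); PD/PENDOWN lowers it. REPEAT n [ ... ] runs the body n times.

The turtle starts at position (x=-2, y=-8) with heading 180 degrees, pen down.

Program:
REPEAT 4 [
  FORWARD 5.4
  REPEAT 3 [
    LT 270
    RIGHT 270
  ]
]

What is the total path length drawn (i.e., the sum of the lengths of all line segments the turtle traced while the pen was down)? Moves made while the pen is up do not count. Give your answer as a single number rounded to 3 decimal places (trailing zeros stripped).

Answer: 21.6

Derivation:
Executing turtle program step by step:
Start: pos=(-2,-8), heading=180, pen down
REPEAT 4 [
  -- iteration 1/4 --
  FD 5.4: (-2,-8) -> (-7.4,-8) [heading=180, draw]
  REPEAT 3 [
    -- iteration 1/3 --
    LT 270: heading 180 -> 90
    RT 270: heading 90 -> 180
    -- iteration 2/3 --
    LT 270: heading 180 -> 90
    RT 270: heading 90 -> 180
    -- iteration 3/3 --
    LT 270: heading 180 -> 90
    RT 270: heading 90 -> 180
  ]
  -- iteration 2/4 --
  FD 5.4: (-7.4,-8) -> (-12.8,-8) [heading=180, draw]
  REPEAT 3 [
    -- iteration 1/3 --
    LT 270: heading 180 -> 90
    RT 270: heading 90 -> 180
    -- iteration 2/3 --
    LT 270: heading 180 -> 90
    RT 270: heading 90 -> 180
    -- iteration 3/3 --
    LT 270: heading 180 -> 90
    RT 270: heading 90 -> 180
  ]
  -- iteration 3/4 --
  FD 5.4: (-12.8,-8) -> (-18.2,-8) [heading=180, draw]
  REPEAT 3 [
    -- iteration 1/3 --
    LT 270: heading 180 -> 90
    RT 270: heading 90 -> 180
    -- iteration 2/3 --
    LT 270: heading 180 -> 90
    RT 270: heading 90 -> 180
    -- iteration 3/3 --
    LT 270: heading 180 -> 90
    RT 270: heading 90 -> 180
  ]
  -- iteration 4/4 --
  FD 5.4: (-18.2,-8) -> (-23.6,-8) [heading=180, draw]
  REPEAT 3 [
    -- iteration 1/3 --
    LT 270: heading 180 -> 90
    RT 270: heading 90 -> 180
    -- iteration 2/3 --
    LT 270: heading 180 -> 90
    RT 270: heading 90 -> 180
    -- iteration 3/3 --
    LT 270: heading 180 -> 90
    RT 270: heading 90 -> 180
  ]
]
Final: pos=(-23.6,-8), heading=180, 4 segment(s) drawn

Segment lengths:
  seg 1: (-2,-8) -> (-7.4,-8), length = 5.4
  seg 2: (-7.4,-8) -> (-12.8,-8), length = 5.4
  seg 3: (-12.8,-8) -> (-18.2,-8), length = 5.4
  seg 4: (-18.2,-8) -> (-23.6,-8), length = 5.4
Total = 21.6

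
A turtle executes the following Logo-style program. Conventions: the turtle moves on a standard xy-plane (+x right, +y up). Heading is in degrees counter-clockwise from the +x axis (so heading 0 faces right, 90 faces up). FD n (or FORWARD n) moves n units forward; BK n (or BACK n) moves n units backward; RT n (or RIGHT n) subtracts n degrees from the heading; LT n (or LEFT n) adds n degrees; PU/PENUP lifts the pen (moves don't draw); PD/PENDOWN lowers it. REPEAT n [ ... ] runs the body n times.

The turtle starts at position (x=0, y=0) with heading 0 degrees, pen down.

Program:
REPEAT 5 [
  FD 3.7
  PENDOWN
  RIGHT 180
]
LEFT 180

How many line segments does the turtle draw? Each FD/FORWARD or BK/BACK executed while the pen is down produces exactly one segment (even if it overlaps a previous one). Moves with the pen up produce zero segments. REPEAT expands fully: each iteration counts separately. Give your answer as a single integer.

Executing turtle program step by step:
Start: pos=(0,0), heading=0, pen down
REPEAT 5 [
  -- iteration 1/5 --
  FD 3.7: (0,0) -> (3.7,0) [heading=0, draw]
  PD: pen down
  RT 180: heading 0 -> 180
  -- iteration 2/5 --
  FD 3.7: (3.7,0) -> (0,0) [heading=180, draw]
  PD: pen down
  RT 180: heading 180 -> 0
  -- iteration 3/5 --
  FD 3.7: (0,0) -> (3.7,0) [heading=0, draw]
  PD: pen down
  RT 180: heading 0 -> 180
  -- iteration 4/5 --
  FD 3.7: (3.7,0) -> (0,0) [heading=180, draw]
  PD: pen down
  RT 180: heading 180 -> 0
  -- iteration 5/5 --
  FD 3.7: (0,0) -> (3.7,0) [heading=0, draw]
  PD: pen down
  RT 180: heading 0 -> 180
]
LT 180: heading 180 -> 0
Final: pos=(3.7,0), heading=0, 5 segment(s) drawn
Segments drawn: 5

Answer: 5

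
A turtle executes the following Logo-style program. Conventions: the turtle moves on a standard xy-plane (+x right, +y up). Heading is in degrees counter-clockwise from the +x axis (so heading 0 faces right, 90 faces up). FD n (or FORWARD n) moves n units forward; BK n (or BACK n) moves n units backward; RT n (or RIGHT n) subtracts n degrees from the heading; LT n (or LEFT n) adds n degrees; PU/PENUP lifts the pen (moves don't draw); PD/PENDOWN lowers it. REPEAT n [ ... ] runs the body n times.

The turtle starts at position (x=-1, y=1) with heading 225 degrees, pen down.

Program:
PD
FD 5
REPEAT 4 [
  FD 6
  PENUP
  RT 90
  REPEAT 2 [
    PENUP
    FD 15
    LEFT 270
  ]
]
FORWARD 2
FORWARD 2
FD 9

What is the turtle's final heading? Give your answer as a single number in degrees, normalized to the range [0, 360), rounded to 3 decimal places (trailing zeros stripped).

Executing turtle program step by step:
Start: pos=(-1,1), heading=225, pen down
PD: pen down
FD 5: (-1,1) -> (-4.536,-2.536) [heading=225, draw]
REPEAT 4 [
  -- iteration 1/4 --
  FD 6: (-4.536,-2.536) -> (-8.778,-6.778) [heading=225, draw]
  PU: pen up
  RT 90: heading 225 -> 135
  REPEAT 2 [
    -- iteration 1/2 --
    PU: pen up
    FD 15: (-8.778,-6.778) -> (-19.385,3.828) [heading=135, move]
    LT 270: heading 135 -> 45
    -- iteration 2/2 --
    PU: pen up
    FD 15: (-19.385,3.828) -> (-8.778,14.435) [heading=45, move]
    LT 270: heading 45 -> 315
  ]
  -- iteration 2/4 --
  FD 6: (-8.778,14.435) -> (-4.536,10.192) [heading=315, move]
  PU: pen up
  RT 90: heading 315 -> 225
  REPEAT 2 [
    -- iteration 1/2 --
    PU: pen up
    FD 15: (-4.536,10.192) -> (-15.142,-0.414) [heading=225, move]
    LT 270: heading 225 -> 135
    -- iteration 2/2 --
    PU: pen up
    FD 15: (-15.142,-0.414) -> (-25.749,10.192) [heading=135, move]
    LT 270: heading 135 -> 45
  ]
  -- iteration 3/4 --
  FD 6: (-25.749,10.192) -> (-21.506,14.435) [heading=45, move]
  PU: pen up
  RT 90: heading 45 -> 315
  REPEAT 2 [
    -- iteration 1/2 --
    PU: pen up
    FD 15: (-21.506,14.435) -> (-10.899,3.828) [heading=315, move]
    LT 270: heading 315 -> 225
    -- iteration 2/2 --
    PU: pen up
    FD 15: (-10.899,3.828) -> (-21.506,-6.778) [heading=225, move]
    LT 270: heading 225 -> 135
  ]
  -- iteration 4/4 --
  FD 6: (-21.506,-6.778) -> (-25.749,-2.536) [heading=135, move]
  PU: pen up
  RT 90: heading 135 -> 45
  REPEAT 2 [
    -- iteration 1/2 --
    PU: pen up
    FD 15: (-25.749,-2.536) -> (-15.142,8.071) [heading=45, move]
    LT 270: heading 45 -> 315
    -- iteration 2/2 --
    PU: pen up
    FD 15: (-15.142,8.071) -> (-4.536,-2.536) [heading=315, move]
    LT 270: heading 315 -> 225
  ]
]
FD 2: (-4.536,-2.536) -> (-5.95,-3.95) [heading=225, move]
FD 2: (-5.95,-3.95) -> (-7.364,-5.364) [heading=225, move]
FD 9: (-7.364,-5.364) -> (-13.728,-11.728) [heading=225, move]
Final: pos=(-13.728,-11.728), heading=225, 2 segment(s) drawn

Answer: 225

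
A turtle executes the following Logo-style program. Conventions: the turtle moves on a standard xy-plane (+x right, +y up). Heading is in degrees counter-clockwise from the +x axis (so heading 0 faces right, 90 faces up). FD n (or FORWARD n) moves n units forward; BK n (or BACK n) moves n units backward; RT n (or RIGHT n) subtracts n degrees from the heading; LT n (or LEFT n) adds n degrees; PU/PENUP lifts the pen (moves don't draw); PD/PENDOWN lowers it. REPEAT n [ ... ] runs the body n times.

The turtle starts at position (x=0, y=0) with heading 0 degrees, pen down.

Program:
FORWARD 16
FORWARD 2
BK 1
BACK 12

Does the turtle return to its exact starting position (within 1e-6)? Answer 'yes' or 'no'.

Answer: no

Derivation:
Executing turtle program step by step:
Start: pos=(0,0), heading=0, pen down
FD 16: (0,0) -> (16,0) [heading=0, draw]
FD 2: (16,0) -> (18,0) [heading=0, draw]
BK 1: (18,0) -> (17,0) [heading=0, draw]
BK 12: (17,0) -> (5,0) [heading=0, draw]
Final: pos=(5,0), heading=0, 4 segment(s) drawn

Start position: (0, 0)
Final position: (5, 0)
Distance = 5; >= 1e-6 -> NOT closed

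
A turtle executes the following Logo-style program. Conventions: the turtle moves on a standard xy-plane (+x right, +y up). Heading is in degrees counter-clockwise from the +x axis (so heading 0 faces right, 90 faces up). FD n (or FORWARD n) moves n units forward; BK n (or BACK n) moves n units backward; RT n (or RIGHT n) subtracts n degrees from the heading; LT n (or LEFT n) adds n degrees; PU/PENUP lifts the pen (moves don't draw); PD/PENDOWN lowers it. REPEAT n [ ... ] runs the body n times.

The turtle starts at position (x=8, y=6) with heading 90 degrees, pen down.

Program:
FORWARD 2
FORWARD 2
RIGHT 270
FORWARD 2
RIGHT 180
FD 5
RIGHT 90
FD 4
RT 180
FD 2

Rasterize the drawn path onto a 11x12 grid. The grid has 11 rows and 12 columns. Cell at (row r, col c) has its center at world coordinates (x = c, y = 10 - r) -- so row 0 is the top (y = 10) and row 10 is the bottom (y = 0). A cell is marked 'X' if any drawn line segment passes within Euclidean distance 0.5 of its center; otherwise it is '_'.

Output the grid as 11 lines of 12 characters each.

Segment 0: (8,6) -> (8,8)
Segment 1: (8,8) -> (8,10)
Segment 2: (8,10) -> (6,10)
Segment 3: (6,10) -> (11,10)
Segment 4: (11,10) -> (11,6)
Segment 5: (11,6) -> (11,8)

Answer: ______XXXXXX
________X__X
________X__X
________X__X
________X__X
____________
____________
____________
____________
____________
____________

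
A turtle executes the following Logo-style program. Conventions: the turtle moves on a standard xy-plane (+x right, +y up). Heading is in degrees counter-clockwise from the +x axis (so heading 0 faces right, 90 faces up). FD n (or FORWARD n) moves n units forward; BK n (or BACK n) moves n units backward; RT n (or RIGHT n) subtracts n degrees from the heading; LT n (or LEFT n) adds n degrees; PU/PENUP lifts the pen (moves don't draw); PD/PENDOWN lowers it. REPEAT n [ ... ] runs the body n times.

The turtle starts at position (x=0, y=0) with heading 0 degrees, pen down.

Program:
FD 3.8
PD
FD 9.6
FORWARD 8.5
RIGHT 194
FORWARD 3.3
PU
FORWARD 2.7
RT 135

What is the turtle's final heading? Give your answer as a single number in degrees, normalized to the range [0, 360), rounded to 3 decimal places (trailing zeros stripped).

Answer: 31

Derivation:
Executing turtle program step by step:
Start: pos=(0,0), heading=0, pen down
FD 3.8: (0,0) -> (3.8,0) [heading=0, draw]
PD: pen down
FD 9.6: (3.8,0) -> (13.4,0) [heading=0, draw]
FD 8.5: (13.4,0) -> (21.9,0) [heading=0, draw]
RT 194: heading 0 -> 166
FD 3.3: (21.9,0) -> (18.698,0.798) [heading=166, draw]
PU: pen up
FD 2.7: (18.698,0.798) -> (16.078,1.452) [heading=166, move]
RT 135: heading 166 -> 31
Final: pos=(16.078,1.452), heading=31, 4 segment(s) drawn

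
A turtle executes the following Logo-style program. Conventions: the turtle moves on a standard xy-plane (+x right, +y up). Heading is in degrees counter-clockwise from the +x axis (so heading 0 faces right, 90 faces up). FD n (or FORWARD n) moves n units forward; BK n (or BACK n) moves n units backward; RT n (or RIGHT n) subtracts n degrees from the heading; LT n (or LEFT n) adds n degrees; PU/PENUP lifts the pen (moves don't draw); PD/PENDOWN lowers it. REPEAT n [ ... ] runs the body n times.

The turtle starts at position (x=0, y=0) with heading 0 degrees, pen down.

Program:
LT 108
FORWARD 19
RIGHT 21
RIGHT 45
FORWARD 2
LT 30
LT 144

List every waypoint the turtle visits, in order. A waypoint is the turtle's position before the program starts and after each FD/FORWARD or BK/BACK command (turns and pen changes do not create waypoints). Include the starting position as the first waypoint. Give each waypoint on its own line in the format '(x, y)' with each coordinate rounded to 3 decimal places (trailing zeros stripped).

Executing turtle program step by step:
Start: pos=(0,0), heading=0, pen down
LT 108: heading 0 -> 108
FD 19: (0,0) -> (-5.871,18.07) [heading=108, draw]
RT 21: heading 108 -> 87
RT 45: heading 87 -> 42
FD 2: (-5.871,18.07) -> (-4.385,19.408) [heading=42, draw]
LT 30: heading 42 -> 72
LT 144: heading 72 -> 216
Final: pos=(-4.385,19.408), heading=216, 2 segment(s) drawn
Waypoints (3 total):
(0, 0)
(-5.871, 18.07)
(-4.385, 19.408)

Answer: (0, 0)
(-5.871, 18.07)
(-4.385, 19.408)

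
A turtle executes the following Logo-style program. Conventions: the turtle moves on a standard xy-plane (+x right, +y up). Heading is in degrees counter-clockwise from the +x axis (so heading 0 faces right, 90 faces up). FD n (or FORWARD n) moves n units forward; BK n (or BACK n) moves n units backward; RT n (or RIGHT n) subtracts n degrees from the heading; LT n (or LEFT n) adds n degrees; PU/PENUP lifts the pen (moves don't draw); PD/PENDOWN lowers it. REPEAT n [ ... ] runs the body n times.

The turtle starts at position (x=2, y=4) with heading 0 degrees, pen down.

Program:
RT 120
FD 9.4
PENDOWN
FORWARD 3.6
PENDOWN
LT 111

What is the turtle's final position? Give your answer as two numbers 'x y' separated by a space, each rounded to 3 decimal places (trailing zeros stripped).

Executing turtle program step by step:
Start: pos=(2,4), heading=0, pen down
RT 120: heading 0 -> 240
FD 9.4: (2,4) -> (-2.7,-4.141) [heading=240, draw]
PD: pen down
FD 3.6: (-2.7,-4.141) -> (-4.5,-7.258) [heading=240, draw]
PD: pen down
LT 111: heading 240 -> 351
Final: pos=(-4.5,-7.258), heading=351, 2 segment(s) drawn

Answer: -4.5 -7.258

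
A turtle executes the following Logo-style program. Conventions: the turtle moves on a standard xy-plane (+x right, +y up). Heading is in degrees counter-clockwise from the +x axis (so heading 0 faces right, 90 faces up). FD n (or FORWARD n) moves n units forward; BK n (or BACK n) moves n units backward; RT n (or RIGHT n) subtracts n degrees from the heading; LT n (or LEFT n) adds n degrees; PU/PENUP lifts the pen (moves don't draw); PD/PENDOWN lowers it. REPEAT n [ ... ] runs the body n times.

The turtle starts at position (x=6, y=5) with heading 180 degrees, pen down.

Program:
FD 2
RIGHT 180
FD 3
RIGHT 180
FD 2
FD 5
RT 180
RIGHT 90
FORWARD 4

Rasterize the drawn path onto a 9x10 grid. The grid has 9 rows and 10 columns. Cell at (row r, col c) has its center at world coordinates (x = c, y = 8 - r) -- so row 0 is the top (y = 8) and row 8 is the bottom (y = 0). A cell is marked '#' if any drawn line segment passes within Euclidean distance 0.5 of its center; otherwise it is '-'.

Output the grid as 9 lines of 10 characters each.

Answer: ----------
----------
----------
########--
#---------
#---------
#---------
#---------
----------

Derivation:
Segment 0: (6,5) -> (4,5)
Segment 1: (4,5) -> (7,5)
Segment 2: (7,5) -> (5,5)
Segment 3: (5,5) -> (0,5)
Segment 4: (0,5) -> (0,1)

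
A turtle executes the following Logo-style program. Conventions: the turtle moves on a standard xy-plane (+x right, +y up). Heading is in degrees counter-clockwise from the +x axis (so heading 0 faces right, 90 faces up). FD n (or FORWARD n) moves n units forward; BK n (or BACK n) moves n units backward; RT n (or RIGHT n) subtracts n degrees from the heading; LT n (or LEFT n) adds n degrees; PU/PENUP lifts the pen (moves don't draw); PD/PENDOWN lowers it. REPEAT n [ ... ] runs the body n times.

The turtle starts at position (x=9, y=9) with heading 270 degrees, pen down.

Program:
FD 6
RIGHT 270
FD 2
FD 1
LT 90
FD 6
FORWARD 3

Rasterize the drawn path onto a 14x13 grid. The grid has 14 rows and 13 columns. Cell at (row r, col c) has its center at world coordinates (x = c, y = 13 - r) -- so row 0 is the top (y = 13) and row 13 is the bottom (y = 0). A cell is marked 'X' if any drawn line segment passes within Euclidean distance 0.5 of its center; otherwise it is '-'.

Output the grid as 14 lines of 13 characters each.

Answer: -------------
------------X
------------X
------------X
---------X--X
---------X--X
---------X--X
---------X--X
---------X--X
---------X--X
---------XXXX
-------------
-------------
-------------

Derivation:
Segment 0: (9,9) -> (9,3)
Segment 1: (9,3) -> (11,3)
Segment 2: (11,3) -> (12,3)
Segment 3: (12,3) -> (12,9)
Segment 4: (12,9) -> (12,12)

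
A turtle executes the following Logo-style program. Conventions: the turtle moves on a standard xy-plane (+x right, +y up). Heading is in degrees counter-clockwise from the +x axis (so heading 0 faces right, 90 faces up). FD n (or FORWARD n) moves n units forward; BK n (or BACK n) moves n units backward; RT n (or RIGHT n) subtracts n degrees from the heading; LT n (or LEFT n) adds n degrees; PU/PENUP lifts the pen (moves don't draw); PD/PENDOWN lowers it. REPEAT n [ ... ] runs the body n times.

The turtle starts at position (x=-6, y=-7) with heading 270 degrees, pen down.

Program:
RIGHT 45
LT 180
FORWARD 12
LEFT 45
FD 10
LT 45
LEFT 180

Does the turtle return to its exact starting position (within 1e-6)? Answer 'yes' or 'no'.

Answer: no

Derivation:
Executing turtle program step by step:
Start: pos=(-6,-7), heading=270, pen down
RT 45: heading 270 -> 225
LT 180: heading 225 -> 45
FD 12: (-6,-7) -> (2.485,1.485) [heading=45, draw]
LT 45: heading 45 -> 90
FD 10: (2.485,1.485) -> (2.485,11.485) [heading=90, draw]
LT 45: heading 90 -> 135
LT 180: heading 135 -> 315
Final: pos=(2.485,11.485), heading=315, 2 segment(s) drawn

Start position: (-6, -7)
Final position: (2.485, 11.485)
Distance = 20.34; >= 1e-6 -> NOT closed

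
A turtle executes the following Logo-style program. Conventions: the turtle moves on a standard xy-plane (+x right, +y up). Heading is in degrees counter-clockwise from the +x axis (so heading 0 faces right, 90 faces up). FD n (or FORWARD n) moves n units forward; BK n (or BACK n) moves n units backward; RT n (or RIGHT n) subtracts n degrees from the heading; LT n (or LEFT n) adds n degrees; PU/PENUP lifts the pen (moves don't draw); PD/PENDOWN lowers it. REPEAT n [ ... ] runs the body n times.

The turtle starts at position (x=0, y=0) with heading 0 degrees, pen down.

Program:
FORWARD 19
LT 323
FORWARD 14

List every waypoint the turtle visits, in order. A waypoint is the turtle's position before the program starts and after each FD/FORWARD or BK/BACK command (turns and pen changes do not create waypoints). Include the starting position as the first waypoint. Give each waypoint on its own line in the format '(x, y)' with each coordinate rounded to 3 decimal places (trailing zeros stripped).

Executing turtle program step by step:
Start: pos=(0,0), heading=0, pen down
FD 19: (0,0) -> (19,0) [heading=0, draw]
LT 323: heading 0 -> 323
FD 14: (19,0) -> (30.181,-8.425) [heading=323, draw]
Final: pos=(30.181,-8.425), heading=323, 2 segment(s) drawn
Waypoints (3 total):
(0, 0)
(19, 0)
(30.181, -8.425)

Answer: (0, 0)
(19, 0)
(30.181, -8.425)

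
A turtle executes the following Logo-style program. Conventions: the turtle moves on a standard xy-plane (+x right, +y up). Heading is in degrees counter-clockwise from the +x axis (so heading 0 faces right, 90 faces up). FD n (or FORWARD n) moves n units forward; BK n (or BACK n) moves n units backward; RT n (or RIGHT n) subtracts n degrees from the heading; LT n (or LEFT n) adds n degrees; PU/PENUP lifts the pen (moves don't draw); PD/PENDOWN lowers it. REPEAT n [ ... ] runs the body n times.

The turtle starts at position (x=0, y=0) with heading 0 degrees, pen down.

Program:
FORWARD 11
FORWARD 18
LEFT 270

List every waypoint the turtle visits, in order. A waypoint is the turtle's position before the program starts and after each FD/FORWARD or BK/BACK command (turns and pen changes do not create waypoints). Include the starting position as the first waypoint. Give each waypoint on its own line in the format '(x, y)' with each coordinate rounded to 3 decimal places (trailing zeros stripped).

Executing turtle program step by step:
Start: pos=(0,0), heading=0, pen down
FD 11: (0,0) -> (11,0) [heading=0, draw]
FD 18: (11,0) -> (29,0) [heading=0, draw]
LT 270: heading 0 -> 270
Final: pos=(29,0), heading=270, 2 segment(s) drawn
Waypoints (3 total):
(0, 0)
(11, 0)
(29, 0)

Answer: (0, 0)
(11, 0)
(29, 0)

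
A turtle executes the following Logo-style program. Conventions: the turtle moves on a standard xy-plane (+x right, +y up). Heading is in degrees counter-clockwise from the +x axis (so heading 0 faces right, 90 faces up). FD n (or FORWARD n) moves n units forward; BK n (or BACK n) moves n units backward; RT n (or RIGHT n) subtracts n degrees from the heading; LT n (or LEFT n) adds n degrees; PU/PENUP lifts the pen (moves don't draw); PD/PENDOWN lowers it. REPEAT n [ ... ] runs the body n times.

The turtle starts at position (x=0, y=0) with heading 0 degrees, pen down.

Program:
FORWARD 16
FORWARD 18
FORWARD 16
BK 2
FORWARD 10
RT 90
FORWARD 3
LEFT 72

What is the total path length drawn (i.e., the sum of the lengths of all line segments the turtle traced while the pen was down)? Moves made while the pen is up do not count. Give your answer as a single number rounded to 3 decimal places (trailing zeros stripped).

Executing turtle program step by step:
Start: pos=(0,0), heading=0, pen down
FD 16: (0,0) -> (16,0) [heading=0, draw]
FD 18: (16,0) -> (34,0) [heading=0, draw]
FD 16: (34,0) -> (50,0) [heading=0, draw]
BK 2: (50,0) -> (48,0) [heading=0, draw]
FD 10: (48,0) -> (58,0) [heading=0, draw]
RT 90: heading 0 -> 270
FD 3: (58,0) -> (58,-3) [heading=270, draw]
LT 72: heading 270 -> 342
Final: pos=(58,-3), heading=342, 6 segment(s) drawn

Segment lengths:
  seg 1: (0,0) -> (16,0), length = 16
  seg 2: (16,0) -> (34,0), length = 18
  seg 3: (34,0) -> (50,0), length = 16
  seg 4: (50,0) -> (48,0), length = 2
  seg 5: (48,0) -> (58,0), length = 10
  seg 6: (58,0) -> (58,-3), length = 3
Total = 65

Answer: 65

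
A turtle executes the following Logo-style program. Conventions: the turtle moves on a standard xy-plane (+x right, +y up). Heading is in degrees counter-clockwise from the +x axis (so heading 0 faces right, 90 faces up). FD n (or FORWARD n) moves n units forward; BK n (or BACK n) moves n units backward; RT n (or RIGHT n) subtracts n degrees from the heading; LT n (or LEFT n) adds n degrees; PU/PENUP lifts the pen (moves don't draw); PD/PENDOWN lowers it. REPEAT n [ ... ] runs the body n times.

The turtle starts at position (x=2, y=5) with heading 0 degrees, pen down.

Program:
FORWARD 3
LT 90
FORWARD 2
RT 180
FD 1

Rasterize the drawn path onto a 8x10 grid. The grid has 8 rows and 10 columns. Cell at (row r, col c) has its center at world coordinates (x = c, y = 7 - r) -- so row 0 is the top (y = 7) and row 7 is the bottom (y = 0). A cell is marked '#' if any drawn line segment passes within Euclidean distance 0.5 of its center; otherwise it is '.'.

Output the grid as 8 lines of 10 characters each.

Segment 0: (2,5) -> (5,5)
Segment 1: (5,5) -> (5,7)
Segment 2: (5,7) -> (5,6)

Answer: .....#....
.....#....
..####....
..........
..........
..........
..........
..........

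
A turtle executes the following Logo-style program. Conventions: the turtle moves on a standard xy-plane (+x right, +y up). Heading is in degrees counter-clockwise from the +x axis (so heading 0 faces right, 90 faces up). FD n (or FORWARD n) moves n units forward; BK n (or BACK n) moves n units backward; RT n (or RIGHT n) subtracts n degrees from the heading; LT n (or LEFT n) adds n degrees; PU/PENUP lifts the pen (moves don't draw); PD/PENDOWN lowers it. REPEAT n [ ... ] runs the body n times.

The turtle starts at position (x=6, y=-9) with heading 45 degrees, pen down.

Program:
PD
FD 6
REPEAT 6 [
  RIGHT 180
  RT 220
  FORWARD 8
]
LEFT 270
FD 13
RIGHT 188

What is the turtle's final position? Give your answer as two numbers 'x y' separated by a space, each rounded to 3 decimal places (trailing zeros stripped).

Executing turtle program step by step:
Start: pos=(6,-9), heading=45, pen down
PD: pen down
FD 6: (6,-9) -> (10.243,-4.757) [heading=45, draw]
REPEAT 6 [
  -- iteration 1/6 --
  RT 180: heading 45 -> 225
  RT 220: heading 225 -> 5
  FD 8: (10.243,-4.757) -> (18.212,-4.06) [heading=5, draw]
  -- iteration 2/6 --
  RT 180: heading 5 -> 185
  RT 220: heading 185 -> 325
  FD 8: (18.212,-4.06) -> (24.765,-8.649) [heading=325, draw]
  -- iteration 3/6 --
  RT 180: heading 325 -> 145
  RT 220: heading 145 -> 285
  FD 8: (24.765,-8.649) -> (26.836,-16.376) [heading=285, draw]
  -- iteration 4/6 --
  RT 180: heading 285 -> 105
  RT 220: heading 105 -> 245
  FD 8: (26.836,-16.376) -> (23.455,-23.627) [heading=245, draw]
  -- iteration 5/6 --
  RT 180: heading 245 -> 65
  RT 220: heading 65 -> 205
  FD 8: (23.455,-23.627) -> (16.205,-27.008) [heading=205, draw]
  -- iteration 6/6 --
  RT 180: heading 205 -> 25
  RT 220: heading 25 -> 165
  FD 8: (16.205,-27.008) -> (8.477,-24.937) [heading=165, draw]
]
LT 270: heading 165 -> 75
FD 13: (8.477,-24.937) -> (11.842,-12.38) [heading=75, draw]
RT 188: heading 75 -> 247
Final: pos=(11.842,-12.38), heading=247, 8 segment(s) drawn

Answer: 11.842 -12.38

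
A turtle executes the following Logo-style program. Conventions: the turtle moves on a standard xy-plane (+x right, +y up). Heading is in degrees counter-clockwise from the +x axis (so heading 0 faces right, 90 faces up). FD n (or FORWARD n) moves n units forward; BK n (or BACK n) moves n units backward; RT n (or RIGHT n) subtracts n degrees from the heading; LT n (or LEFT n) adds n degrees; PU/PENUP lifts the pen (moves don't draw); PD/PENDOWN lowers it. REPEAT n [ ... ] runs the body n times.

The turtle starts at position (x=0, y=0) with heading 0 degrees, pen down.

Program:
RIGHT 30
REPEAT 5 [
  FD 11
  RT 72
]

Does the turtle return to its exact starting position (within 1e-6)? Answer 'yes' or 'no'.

Answer: yes

Derivation:
Executing turtle program step by step:
Start: pos=(0,0), heading=0, pen down
RT 30: heading 0 -> 330
REPEAT 5 [
  -- iteration 1/5 --
  FD 11: (0,0) -> (9.526,-5.5) [heading=330, draw]
  RT 72: heading 330 -> 258
  -- iteration 2/5 --
  FD 11: (9.526,-5.5) -> (7.239,-16.26) [heading=258, draw]
  RT 72: heading 258 -> 186
  -- iteration 3/5 --
  FD 11: (7.239,-16.26) -> (-3.7,-17.409) [heading=186, draw]
  RT 72: heading 186 -> 114
  -- iteration 4/5 --
  FD 11: (-3.7,-17.409) -> (-8.175,-7.36) [heading=114, draw]
  RT 72: heading 114 -> 42
  -- iteration 5/5 --
  FD 11: (-8.175,-7.36) -> (0,0) [heading=42, draw]
  RT 72: heading 42 -> 330
]
Final: pos=(0,0), heading=330, 5 segment(s) drawn

Start position: (0, 0)
Final position: (0, 0)
Distance = 0; < 1e-6 -> CLOSED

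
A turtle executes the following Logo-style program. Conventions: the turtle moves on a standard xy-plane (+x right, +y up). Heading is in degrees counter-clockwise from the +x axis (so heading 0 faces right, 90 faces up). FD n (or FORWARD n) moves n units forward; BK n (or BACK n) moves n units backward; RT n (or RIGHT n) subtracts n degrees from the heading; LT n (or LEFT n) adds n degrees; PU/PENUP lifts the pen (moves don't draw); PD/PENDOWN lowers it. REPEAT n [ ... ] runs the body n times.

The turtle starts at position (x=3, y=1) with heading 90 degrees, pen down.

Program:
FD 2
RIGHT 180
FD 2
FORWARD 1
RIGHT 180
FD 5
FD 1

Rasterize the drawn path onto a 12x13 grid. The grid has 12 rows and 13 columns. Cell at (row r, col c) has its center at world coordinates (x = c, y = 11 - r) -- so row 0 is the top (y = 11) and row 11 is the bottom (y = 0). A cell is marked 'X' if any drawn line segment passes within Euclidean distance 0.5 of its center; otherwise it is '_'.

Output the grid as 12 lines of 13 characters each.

Answer: _____________
_____________
_____________
_____________
_____________
___X_________
___X_________
___X_________
___X_________
___X_________
___X_________
___X_________

Derivation:
Segment 0: (3,1) -> (3,3)
Segment 1: (3,3) -> (3,1)
Segment 2: (3,1) -> (3,0)
Segment 3: (3,0) -> (3,5)
Segment 4: (3,5) -> (3,6)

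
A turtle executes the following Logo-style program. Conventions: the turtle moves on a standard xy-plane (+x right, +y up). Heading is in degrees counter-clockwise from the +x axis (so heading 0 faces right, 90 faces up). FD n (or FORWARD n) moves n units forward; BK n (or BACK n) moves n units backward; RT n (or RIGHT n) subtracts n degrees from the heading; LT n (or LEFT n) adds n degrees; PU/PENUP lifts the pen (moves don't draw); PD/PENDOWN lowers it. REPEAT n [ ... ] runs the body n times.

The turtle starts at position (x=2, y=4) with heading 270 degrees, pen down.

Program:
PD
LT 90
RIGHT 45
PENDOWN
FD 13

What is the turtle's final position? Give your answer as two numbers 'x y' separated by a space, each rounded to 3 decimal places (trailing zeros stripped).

Executing turtle program step by step:
Start: pos=(2,4), heading=270, pen down
PD: pen down
LT 90: heading 270 -> 0
RT 45: heading 0 -> 315
PD: pen down
FD 13: (2,4) -> (11.192,-5.192) [heading=315, draw]
Final: pos=(11.192,-5.192), heading=315, 1 segment(s) drawn

Answer: 11.192 -5.192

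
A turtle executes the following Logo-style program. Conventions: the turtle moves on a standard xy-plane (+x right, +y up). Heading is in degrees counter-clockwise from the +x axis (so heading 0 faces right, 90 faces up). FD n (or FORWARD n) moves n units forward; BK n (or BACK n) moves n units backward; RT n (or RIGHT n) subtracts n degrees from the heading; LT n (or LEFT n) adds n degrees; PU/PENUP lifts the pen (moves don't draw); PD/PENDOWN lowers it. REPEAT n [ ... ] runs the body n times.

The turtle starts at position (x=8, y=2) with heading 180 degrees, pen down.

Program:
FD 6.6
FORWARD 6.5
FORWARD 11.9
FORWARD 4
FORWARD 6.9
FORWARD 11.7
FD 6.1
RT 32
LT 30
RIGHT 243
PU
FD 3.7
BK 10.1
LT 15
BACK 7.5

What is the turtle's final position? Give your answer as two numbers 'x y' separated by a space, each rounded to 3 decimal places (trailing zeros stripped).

Answer: -53.226 13.546

Derivation:
Executing turtle program step by step:
Start: pos=(8,2), heading=180, pen down
FD 6.6: (8,2) -> (1.4,2) [heading=180, draw]
FD 6.5: (1.4,2) -> (-5.1,2) [heading=180, draw]
FD 11.9: (-5.1,2) -> (-17,2) [heading=180, draw]
FD 4: (-17,2) -> (-21,2) [heading=180, draw]
FD 6.9: (-21,2) -> (-27.9,2) [heading=180, draw]
FD 11.7: (-27.9,2) -> (-39.6,2) [heading=180, draw]
FD 6.1: (-39.6,2) -> (-45.7,2) [heading=180, draw]
RT 32: heading 180 -> 148
LT 30: heading 148 -> 178
RT 243: heading 178 -> 295
PU: pen up
FD 3.7: (-45.7,2) -> (-44.136,-1.353) [heading=295, move]
BK 10.1: (-44.136,-1.353) -> (-48.405,7.8) [heading=295, move]
LT 15: heading 295 -> 310
BK 7.5: (-48.405,7.8) -> (-53.226,13.546) [heading=310, move]
Final: pos=(-53.226,13.546), heading=310, 7 segment(s) drawn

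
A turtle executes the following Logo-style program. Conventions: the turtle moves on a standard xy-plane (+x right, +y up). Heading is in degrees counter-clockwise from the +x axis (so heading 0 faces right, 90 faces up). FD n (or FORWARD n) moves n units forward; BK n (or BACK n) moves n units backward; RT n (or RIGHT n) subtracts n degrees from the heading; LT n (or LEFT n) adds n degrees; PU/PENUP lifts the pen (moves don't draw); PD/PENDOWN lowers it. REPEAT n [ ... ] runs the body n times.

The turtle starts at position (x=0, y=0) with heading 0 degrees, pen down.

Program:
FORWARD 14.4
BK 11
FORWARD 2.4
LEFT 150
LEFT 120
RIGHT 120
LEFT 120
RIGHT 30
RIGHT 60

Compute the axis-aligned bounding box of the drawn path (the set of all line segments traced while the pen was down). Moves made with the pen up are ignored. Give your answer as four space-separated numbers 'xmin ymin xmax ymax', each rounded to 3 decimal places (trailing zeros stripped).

Answer: 0 0 14.4 0

Derivation:
Executing turtle program step by step:
Start: pos=(0,0), heading=0, pen down
FD 14.4: (0,0) -> (14.4,0) [heading=0, draw]
BK 11: (14.4,0) -> (3.4,0) [heading=0, draw]
FD 2.4: (3.4,0) -> (5.8,0) [heading=0, draw]
LT 150: heading 0 -> 150
LT 120: heading 150 -> 270
RT 120: heading 270 -> 150
LT 120: heading 150 -> 270
RT 30: heading 270 -> 240
RT 60: heading 240 -> 180
Final: pos=(5.8,0), heading=180, 3 segment(s) drawn

Segment endpoints: x in {0, 3.4, 5.8, 14.4}, y in {0}
xmin=0, ymin=0, xmax=14.4, ymax=0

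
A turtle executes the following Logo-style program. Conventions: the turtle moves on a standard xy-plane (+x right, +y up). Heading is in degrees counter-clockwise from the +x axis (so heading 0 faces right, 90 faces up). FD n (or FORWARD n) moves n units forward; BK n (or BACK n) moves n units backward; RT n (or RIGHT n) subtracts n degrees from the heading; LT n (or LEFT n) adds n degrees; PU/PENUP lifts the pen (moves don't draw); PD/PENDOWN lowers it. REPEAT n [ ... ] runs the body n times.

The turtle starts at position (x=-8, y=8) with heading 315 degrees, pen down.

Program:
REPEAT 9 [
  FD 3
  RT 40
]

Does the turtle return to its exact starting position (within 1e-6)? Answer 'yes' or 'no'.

Answer: yes

Derivation:
Executing turtle program step by step:
Start: pos=(-8,8), heading=315, pen down
REPEAT 9 [
  -- iteration 1/9 --
  FD 3: (-8,8) -> (-5.879,5.879) [heading=315, draw]
  RT 40: heading 315 -> 275
  -- iteration 2/9 --
  FD 3: (-5.879,5.879) -> (-5.617,2.89) [heading=275, draw]
  RT 40: heading 275 -> 235
  -- iteration 3/9 --
  FD 3: (-5.617,2.89) -> (-7.338,0.433) [heading=235, draw]
  RT 40: heading 235 -> 195
  -- iteration 4/9 --
  FD 3: (-7.338,0.433) -> (-10.236,-0.344) [heading=195, draw]
  RT 40: heading 195 -> 155
  -- iteration 5/9 --
  FD 3: (-10.236,-0.344) -> (-12.955,0.924) [heading=155, draw]
  RT 40: heading 155 -> 115
  -- iteration 6/9 --
  FD 3: (-12.955,0.924) -> (-14.222,3.643) [heading=115, draw]
  RT 40: heading 115 -> 75
  -- iteration 7/9 --
  FD 3: (-14.222,3.643) -> (-13.446,6.541) [heading=75, draw]
  RT 40: heading 75 -> 35
  -- iteration 8/9 --
  FD 3: (-13.446,6.541) -> (-10.989,8.261) [heading=35, draw]
  RT 40: heading 35 -> 355
  -- iteration 9/9 --
  FD 3: (-10.989,8.261) -> (-8,8) [heading=355, draw]
  RT 40: heading 355 -> 315
]
Final: pos=(-8,8), heading=315, 9 segment(s) drawn

Start position: (-8, 8)
Final position: (-8, 8)
Distance = 0; < 1e-6 -> CLOSED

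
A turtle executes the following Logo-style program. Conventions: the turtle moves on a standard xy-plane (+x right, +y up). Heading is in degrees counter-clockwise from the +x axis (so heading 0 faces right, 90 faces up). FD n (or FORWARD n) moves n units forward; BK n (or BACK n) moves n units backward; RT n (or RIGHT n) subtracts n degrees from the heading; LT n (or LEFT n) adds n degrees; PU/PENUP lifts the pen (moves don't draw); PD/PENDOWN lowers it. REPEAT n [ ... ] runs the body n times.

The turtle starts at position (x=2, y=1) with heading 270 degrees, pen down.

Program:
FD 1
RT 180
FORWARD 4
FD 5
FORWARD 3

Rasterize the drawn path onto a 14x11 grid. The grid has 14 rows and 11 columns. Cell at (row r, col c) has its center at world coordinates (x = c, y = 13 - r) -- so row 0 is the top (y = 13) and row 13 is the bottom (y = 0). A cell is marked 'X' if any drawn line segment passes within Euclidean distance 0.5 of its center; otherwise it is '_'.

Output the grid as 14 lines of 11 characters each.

Segment 0: (2,1) -> (2,0)
Segment 1: (2,0) -> (2,4)
Segment 2: (2,4) -> (2,9)
Segment 3: (2,9) -> (2,12)

Answer: ___________
__X________
__X________
__X________
__X________
__X________
__X________
__X________
__X________
__X________
__X________
__X________
__X________
__X________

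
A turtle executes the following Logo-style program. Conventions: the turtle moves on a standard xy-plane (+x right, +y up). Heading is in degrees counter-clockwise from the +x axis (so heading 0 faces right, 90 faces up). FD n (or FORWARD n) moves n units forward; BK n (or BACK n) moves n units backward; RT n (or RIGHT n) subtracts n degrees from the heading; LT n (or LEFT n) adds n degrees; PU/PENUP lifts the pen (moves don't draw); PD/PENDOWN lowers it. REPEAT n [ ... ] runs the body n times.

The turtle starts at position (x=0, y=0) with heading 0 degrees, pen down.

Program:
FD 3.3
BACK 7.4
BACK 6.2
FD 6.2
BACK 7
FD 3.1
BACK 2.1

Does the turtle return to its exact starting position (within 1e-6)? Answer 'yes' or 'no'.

Executing turtle program step by step:
Start: pos=(0,0), heading=0, pen down
FD 3.3: (0,0) -> (3.3,0) [heading=0, draw]
BK 7.4: (3.3,0) -> (-4.1,0) [heading=0, draw]
BK 6.2: (-4.1,0) -> (-10.3,0) [heading=0, draw]
FD 6.2: (-10.3,0) -> (-4.1,0) [heading=0, draw]
BK 7: (-4.1,0) -> (-11.1,0) [heading=0, draw]
FD 3.1: (-11.1,0) -> (-8,0) [heading=0, draw]
BK 2.1: (-8,0) -> (-10.1,0) [heading=0, draw]
Final: pos=(-10.1,0), heading=0, 7 segment(s) drawn

Start position: (0, 0)
Final position: (-10.1, 0)
Distance = 10.1; >= 1e-6 -> NOT closed

Answer: no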